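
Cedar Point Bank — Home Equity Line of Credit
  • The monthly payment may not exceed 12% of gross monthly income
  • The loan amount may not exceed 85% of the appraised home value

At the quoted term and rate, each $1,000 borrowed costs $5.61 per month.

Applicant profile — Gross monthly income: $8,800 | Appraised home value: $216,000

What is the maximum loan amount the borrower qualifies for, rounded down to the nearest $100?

$183,600

Payment cap: 12% × $8,800 = $1,056/month.
At $5.61 per $1,000, that supports 1,056/5.61 × 1,000 ≈ $188,235 → $188,200.
LTV cap: 85% × $216,000 = $183,600 → $183,600.
Binding constraint: loan-to-value.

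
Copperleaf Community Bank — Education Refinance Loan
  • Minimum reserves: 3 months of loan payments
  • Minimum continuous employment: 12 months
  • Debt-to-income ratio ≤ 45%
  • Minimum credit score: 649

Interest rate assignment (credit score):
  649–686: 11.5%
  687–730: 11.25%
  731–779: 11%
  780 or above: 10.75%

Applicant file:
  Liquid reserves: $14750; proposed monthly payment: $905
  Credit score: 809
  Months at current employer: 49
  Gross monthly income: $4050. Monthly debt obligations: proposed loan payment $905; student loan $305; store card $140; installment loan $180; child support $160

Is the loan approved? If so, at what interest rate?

Approved at 10.75%

Credit score 809 ≥ 649 (meets minimum)
Employment 49 ≥ 12 months
Liquid reserves cover 14,750/905 = 16.3 months — ≥ 3 required
Total monthly debts = (905 + 305 + 140 + 180 + 160) = 1,690. DTI: 1,690 ÷ 4,050 = 41.7%, within the 45% cap
All requirements met. Score 809 falls in the 780 or above tier → 10.75%.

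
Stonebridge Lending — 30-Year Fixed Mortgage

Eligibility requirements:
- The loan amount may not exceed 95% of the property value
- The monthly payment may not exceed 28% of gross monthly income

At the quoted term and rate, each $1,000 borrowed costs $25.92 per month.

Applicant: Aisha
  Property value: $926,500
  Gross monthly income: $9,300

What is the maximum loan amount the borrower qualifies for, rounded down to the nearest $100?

Payment cap: 28% × $9,300 = $2,604/month.
At $25.92 per $1,000, that supports 2,604/25.92 × 1,000 ≈ $100,462 → $100,400.
LTV cap: 95% × $926,500 = $880,175 → $880,100.
Binding constraint: payment-to-income.

$100,400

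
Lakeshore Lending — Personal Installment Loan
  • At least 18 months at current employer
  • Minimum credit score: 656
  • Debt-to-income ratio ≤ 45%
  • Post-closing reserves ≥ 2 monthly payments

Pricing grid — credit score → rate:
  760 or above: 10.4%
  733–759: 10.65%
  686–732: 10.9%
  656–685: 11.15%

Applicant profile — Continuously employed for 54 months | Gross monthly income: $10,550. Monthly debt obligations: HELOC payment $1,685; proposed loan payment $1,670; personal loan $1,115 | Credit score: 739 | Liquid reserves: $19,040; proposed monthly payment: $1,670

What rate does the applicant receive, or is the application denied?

Credit score 739 ≥ 656 (meets minimum)
Employment 54 ≥ 18 months
Total monthly debts = (1,685 + 1,670 + 1,115) = 4,470. DTI = 4,470/10,550 = 42.4% ≤ 45%
Reserves: 19,040 ÷ 1,670 = 11.4 months (meets 2-month minimum)
All requirements met. Score 739 falls in the 733–759 tier → 10.65%.

Approved at 10.65%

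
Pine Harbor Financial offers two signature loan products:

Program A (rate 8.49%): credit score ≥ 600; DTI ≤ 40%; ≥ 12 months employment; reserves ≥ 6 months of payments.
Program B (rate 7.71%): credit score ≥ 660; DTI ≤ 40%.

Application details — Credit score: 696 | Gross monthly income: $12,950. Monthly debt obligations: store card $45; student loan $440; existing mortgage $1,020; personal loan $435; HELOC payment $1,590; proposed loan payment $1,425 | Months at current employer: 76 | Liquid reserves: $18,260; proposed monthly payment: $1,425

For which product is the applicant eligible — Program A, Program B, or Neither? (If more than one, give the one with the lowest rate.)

Program B

Total debts = (45 + 440 + 1,020 + 435 + 1,590 + 1,425) = 4,955; DTI = 4,955/12,950 = 38.3%.
Reserves = 18,260/1,425 = 12.8 months.
Program A: score 696 ≥ 600; DTI 38.3% ≤ 40%; employment 76 ≥ 12 mo; reserves 12.8 ≥ 6 mo → qualifies.
Program B: score 696 ≥ 660; DTI 38.3% ≤ 40% → qualifies.
Qualifying: Program A, Program B. Lowest rate is 7.71% → Program B.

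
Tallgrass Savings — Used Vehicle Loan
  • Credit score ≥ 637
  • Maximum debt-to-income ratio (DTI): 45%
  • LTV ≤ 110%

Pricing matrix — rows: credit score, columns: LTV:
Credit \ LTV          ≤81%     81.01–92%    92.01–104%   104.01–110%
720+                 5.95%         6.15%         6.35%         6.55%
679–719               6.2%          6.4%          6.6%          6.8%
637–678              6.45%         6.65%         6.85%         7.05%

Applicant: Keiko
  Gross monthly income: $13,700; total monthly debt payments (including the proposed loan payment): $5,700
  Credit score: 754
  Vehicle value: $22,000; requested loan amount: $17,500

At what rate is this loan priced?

5.95%

Credit score 754 ≥ 637; Debt-to-income = 5,700/13,700 = 41.6% — meets 45% limit
Loan-to-value = 17,500/22,000 = 79.5% — pass (110% max)
Row: 754 falls in 720+. Column: 79.5% falls in ≤81%. Rate = 5.95%.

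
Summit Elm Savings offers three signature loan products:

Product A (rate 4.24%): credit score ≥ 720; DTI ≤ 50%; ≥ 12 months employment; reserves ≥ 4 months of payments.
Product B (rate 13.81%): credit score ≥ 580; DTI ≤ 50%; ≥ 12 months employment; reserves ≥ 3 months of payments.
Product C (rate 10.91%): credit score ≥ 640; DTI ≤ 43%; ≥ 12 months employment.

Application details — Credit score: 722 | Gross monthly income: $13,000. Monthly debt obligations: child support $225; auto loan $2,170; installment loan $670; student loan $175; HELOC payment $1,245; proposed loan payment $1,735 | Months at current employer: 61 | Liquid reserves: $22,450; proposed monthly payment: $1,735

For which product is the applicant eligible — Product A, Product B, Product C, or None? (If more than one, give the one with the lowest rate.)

Total debts = (225 + 2,170 + 670 + 175 + 1,245 + 1,735) = 6,220; DTI = 6,220/13,000 = 47.8%.
Reserves = 22,450/1,735 = 12.9 months.
Product A: score 722 ≥ 720; DTI 47.8% ≤ 50%; employment 61 ≥ 12 mo; reserves 12.9 ≥ 4 mo → qualifies.
Product B: score 722 ≥ 580; DTI 47.8% ≤ 50%; employment 61 ≥ 12 mo; reserves 12.9 ≥ 3 mo → qualifies.
Product C: score 722 ≥ 640; DTI 47.8% > 43%; employment 61 ≥ 12 mo → does not qualify.
Qualifying: Product A, Product B. Lowest rate is 4.24% → Product A.

Product A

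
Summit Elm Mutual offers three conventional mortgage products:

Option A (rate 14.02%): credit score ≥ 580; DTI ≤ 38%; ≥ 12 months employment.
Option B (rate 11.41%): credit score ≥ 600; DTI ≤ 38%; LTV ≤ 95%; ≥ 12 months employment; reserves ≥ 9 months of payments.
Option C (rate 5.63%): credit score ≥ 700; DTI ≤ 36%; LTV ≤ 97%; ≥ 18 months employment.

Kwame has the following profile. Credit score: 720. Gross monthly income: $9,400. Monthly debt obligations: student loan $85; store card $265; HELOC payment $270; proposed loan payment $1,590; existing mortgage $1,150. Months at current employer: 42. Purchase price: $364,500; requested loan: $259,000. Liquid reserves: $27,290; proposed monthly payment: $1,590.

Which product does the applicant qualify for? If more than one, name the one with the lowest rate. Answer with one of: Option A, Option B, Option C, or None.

Option C

Total debts = (85 + 265 + 270 + 1,590 + 1,150) = 3,360; DTI = 3,360/9,400 = 35.7%.
LTV = 259,000/364,500 = 71.1%.
Reserves = 27,290/1,590 = 17.2 months.
Option A: score 720 ≥ 580; DTI 35.7% ≤ 38%; employment 42 ≥ 12 mo → qualifies.
Option B: score 720 ≥ 600; DTI 35.7% ≤ 38%; LTV 71.1% ≤ 95%; employment 42 ≥ 12 mo; reserves 17.2 ≥ 9 mo → qualifies.
Option C: score 720 ≥ 700; DTI 35.7% ≤ 36%; LTV 71.1% ≤ 97%; employment 42 ≥ 18 mo → qualifies.
Qualifying: Option A, Option B, Option C. Lowest rate is 5.63% → Option C.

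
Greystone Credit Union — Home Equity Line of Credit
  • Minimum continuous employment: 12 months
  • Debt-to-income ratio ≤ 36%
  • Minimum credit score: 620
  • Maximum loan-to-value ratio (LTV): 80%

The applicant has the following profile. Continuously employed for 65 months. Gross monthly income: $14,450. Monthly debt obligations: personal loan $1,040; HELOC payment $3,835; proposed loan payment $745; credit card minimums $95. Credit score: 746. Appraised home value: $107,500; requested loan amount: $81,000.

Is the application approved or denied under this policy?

Denied

Employment 65 ≥ 12 months
Total monthly debts = (1,040 + 3,835 + 745 + 95) = 5,715. Debt-to-income = 5,715/14,450 = 39.6% — over 36% limit
Credit score 746 ≥ 620 (meets)
LTV: 81,000 ÷ 107,500 = 75.3%, within 80% cap
Fails on DTI.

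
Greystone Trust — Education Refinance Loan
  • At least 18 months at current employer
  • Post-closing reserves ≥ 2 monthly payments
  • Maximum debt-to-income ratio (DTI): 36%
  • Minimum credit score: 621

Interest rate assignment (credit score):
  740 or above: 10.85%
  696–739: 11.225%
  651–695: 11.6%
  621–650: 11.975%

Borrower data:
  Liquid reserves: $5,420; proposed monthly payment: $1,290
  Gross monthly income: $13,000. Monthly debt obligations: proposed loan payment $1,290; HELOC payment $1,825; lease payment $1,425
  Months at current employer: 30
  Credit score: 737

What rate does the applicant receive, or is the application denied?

Credit score 737 ≥ 621 (meets minimum)
Total monthly debts = (1,290 + 1,825 + 1,425) = 4,540. DTI: 4,540 ÷ 13,000 = 34.9%, within the 36% cap
Employment 30 ≥ 18 months
Reserves: 5,420 ÷ 1,290 = 4.2 months (meets 2-month minimum)
All requirements met. Score 737 falls in the 696–739 tier → 11.225%.

Approved at 11.225%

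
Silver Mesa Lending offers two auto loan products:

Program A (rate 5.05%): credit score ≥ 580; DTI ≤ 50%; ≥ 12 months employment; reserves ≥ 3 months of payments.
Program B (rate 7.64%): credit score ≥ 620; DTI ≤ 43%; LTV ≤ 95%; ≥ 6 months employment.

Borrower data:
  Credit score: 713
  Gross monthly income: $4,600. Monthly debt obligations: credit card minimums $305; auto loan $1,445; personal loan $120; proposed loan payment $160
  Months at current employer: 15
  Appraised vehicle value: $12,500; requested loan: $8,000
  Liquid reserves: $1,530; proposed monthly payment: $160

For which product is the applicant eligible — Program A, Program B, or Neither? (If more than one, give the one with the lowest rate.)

Program A

Total debts = (305 + 1,445 + 120 + 160) = 2,030; DTI = 2,030/4,600 = 44.1%.
LTV = 8,000/12,500 = 64%.
Reserves = 1,530/160 = 9.6 months.
Program A: score 713 ≥ 580; DTI 44.1% ≤ 50%; employment 15 ≥ 12 mo; reserves 9.6 ≥ 3 mo → qualifies.
Program B: score 713 ≥ 620; DTI 44.1% > 43%; LTV 64% ≤ 95%; employment 15 ≥ 6 mo → does not qualify.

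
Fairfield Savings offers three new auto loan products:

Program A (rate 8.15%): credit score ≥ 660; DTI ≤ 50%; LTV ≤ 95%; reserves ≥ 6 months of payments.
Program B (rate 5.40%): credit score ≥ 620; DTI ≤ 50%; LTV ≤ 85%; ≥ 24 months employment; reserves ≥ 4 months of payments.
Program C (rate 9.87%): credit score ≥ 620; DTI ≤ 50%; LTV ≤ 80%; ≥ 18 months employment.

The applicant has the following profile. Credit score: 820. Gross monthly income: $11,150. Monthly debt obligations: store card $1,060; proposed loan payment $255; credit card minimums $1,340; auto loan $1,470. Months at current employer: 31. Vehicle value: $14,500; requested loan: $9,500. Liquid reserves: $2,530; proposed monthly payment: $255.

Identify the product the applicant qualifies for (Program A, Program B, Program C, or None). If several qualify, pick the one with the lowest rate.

Program B

Total debts = (1,060 + 255 + 1,340 + 1,470) = 4,125; DTI = 4,125/11,150 = 37%.
LTV = 9,500/14,500 = 65.5%.
Reserves = 2,530/255 = 9.9 months.
Program A: score 820 ≥ 660; DTI 37% ≤ 50%; LTV 65.5% ≤ 95%; reserves 9.9 ≥ 6 mo → qualifies.
Program B: score 820 ≥ 620; DTI 37% ≤ 50%; LTV 65.5% ≤ 85%; employment 31 ≥ 24 mo; reserves 9.9 ≥ 4 mo → qualifies.
Program C: score 820 ≥ 620; DTI 37% ≤ 50%; LTV 65.5% ≤ 80%; employment 31 ≥ 18 mo → qualifies.
Qualifying: Program A, Program B, Program C. Lowest rate is 5.40% → Program B.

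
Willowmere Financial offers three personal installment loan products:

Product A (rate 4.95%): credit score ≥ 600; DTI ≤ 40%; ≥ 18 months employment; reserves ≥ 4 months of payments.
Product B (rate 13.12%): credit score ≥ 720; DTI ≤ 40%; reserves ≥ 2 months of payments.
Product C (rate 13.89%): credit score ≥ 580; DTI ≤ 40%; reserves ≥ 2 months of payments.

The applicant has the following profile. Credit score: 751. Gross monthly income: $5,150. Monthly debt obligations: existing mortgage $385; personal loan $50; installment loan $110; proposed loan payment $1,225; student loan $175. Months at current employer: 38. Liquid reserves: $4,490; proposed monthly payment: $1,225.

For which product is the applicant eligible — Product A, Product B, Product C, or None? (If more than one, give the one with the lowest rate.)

Product B

Total debts = (385 + 50 + 110 + 1,225 + 175) = 1,945; DTI = 1,945/5,150 = 37.8%.
Reserves = 4,490/1,225 = 3.7 months.
Product A: score 751 ≥ 600; DTI 37.8% ≤ 40%; employment 38 ≥ 18 mo; reserves 3.7 < 4 mo → does not qualify.
Product B: score 751 ≥ 720; DTI 37.8% ≤ 40%; reserves 3.7 ≥ 2 mo → qualifies.
Product C: score 751 ≥ 580; DTI 37.8% ≤ 40%; reserves 3.7 ≥ 2 mo → qualifies.
Qualifying: Product B, Product C. Lowest rate is 13.12% → Product B.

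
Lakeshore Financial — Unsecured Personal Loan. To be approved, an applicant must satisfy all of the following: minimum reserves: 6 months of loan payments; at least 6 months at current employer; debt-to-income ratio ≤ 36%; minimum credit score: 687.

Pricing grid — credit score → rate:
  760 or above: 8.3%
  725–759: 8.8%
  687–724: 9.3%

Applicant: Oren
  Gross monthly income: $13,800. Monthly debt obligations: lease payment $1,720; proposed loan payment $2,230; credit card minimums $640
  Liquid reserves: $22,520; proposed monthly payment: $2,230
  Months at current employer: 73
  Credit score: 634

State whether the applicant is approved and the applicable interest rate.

Denied

Credit score 634 < 687 (below minimum)
Employment 73 ≥ 6 months
Reserves: 22,520 ÷ 2,230 = 10.1 months (meets 6-month minimum)
Total monthly debts = (1,720 + 2,230 + 640) = 4,590. Debt-to-income = 4,590/13,800 = 33.3% — meets 36% limit
Not all requirements met → denied.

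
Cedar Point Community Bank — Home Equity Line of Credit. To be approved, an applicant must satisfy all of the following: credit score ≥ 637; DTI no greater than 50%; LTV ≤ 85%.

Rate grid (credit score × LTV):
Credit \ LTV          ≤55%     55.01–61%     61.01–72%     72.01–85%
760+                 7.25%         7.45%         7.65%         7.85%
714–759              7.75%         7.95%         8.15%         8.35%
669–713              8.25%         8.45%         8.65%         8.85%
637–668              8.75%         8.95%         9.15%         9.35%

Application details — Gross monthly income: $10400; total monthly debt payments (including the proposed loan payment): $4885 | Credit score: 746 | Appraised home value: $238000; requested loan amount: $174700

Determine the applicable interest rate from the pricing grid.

8.35%

Credit score 746 ≥ 637; DTI: 4,885 ÷ 10,400 = 47%, within the 50% cap
LTV: 174,700 ÷ 238,000 = 73.4%, within 85% cap
Row: 746 falls in 714–759. Column: 73.4% falls in 72.01–85%. Rate = 8.35%.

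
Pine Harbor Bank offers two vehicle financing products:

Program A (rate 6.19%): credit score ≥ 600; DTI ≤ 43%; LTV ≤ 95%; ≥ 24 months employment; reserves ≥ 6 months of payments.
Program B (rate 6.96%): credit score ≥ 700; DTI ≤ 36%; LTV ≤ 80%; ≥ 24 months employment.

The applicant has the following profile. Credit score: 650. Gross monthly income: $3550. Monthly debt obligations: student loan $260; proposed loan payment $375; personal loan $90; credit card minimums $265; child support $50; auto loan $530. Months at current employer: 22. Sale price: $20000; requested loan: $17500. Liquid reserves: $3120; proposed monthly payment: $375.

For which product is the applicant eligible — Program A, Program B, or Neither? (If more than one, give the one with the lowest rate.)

Neither

Total debts = (260 + 375 + 90 + 265 + 50 + 530) = 1,570; DTI = 1,570/3,550 = 44.2%.
LTV = 17,500/20,000 = 87.5%.
Reserves = 3,120/375 = 8.3 months.
Program A: score 650 ≥ 600; DTI 44.2% > 43%; LTV 87.5% ≤ 95%; employment 22 < 24 mo; reserves 8.3 ≥ 6 mo → does not qualify.
Program B: score 650 < 700; DTI 44.2% > 36%; LTV 87.5% > 80%; employment 22 < 24 mo → does not qualify.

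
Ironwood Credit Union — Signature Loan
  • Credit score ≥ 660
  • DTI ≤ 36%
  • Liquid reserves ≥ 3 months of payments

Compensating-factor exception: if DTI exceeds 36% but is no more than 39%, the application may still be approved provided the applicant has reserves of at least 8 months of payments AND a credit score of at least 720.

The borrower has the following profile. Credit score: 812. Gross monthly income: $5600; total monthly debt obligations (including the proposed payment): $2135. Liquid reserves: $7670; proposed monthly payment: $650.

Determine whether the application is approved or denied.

Approved

Credit score 812 ≥ 660 (meets base)
DTI = 2,135/5,600 = 38.1% > 36% — standard DTI limit exceeded.
Reserves: 7,670 ÷ 650 = 11.8 months (meets 3-month minimum)
38.1% falls in the override range (36%–39%), so the compensating-factor test applies.
Override check — reserves: 11.8 mo (ok); score: 812 (ok).
Both override conditions satisfied; DTI exception granted.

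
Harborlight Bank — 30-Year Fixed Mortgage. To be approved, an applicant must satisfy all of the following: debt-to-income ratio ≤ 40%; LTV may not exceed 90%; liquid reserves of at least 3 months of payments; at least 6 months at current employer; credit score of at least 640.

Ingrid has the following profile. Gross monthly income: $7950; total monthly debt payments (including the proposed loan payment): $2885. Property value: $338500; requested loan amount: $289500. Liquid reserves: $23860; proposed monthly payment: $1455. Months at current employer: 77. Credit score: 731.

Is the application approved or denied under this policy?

DTI = 2,885/7,950 = 36.3% ≤ 40%
LTV = 289,500/338,500 = 85.5% ≤ 90%
Liquid reserves cover 23,860/1,455 = 16.4 months — ≥ 3 required
Employment 77 ≥ 6 months
Credit score 731 ≥ 640 (meets)
All criteria satisfied.

Approved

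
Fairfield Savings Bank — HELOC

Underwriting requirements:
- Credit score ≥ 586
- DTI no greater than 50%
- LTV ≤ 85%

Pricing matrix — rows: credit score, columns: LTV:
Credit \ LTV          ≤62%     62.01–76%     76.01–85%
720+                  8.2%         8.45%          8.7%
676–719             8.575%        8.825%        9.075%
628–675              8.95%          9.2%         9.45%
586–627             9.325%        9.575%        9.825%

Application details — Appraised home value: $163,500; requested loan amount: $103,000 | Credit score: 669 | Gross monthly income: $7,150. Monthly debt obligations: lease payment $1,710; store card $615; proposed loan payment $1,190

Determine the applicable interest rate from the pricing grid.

9.2%

Credit score 669 ≥ 586; Total monthly debts = (1,710 + 615 + 1,190) = 3,515. DTI = 3,515/7,150 = 49.2% ≤ 50%
Loan-to-value = 103,000/163,500 = 63% — pass (85% max)
Credit 669 → row 628–675; LTV 63% → column 62.01–76%. Grid cell → 9.2%.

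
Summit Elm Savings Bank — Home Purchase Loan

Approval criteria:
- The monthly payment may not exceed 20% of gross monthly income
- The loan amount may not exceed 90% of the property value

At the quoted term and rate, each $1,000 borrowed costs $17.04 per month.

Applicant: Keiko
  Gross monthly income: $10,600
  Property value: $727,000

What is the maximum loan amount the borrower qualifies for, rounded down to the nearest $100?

Payment cap: 20% × $10,600 = $2,120/month.
At $17.04 per $1,000, that supports 2,120/17.04 × 1,000 ≈ $124,413 → $124,400.
LTV cap: 90% × $727,000 = $654,300 → $654,300.
Binding constraint: payment-to-income.

$124,400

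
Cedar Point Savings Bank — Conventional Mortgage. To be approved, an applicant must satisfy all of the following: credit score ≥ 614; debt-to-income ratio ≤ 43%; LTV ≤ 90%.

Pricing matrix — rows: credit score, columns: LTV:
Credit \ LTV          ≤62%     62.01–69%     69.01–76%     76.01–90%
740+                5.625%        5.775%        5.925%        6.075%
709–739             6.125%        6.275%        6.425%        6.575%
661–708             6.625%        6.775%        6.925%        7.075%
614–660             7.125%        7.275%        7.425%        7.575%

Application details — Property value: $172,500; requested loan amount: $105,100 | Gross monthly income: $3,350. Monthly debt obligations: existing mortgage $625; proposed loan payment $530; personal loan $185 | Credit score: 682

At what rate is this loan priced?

Credit score 682 ≥ 614; Total monthly debts = (625 + 530 + 185) = 1,340. DTI = 1,340/3,350 = 40% ≤ 43%
LTV: 105,100 ÷ 172,500 = 60.9%, within 90% cap
Credit 682 → row 661–708; LTV 60.9% → column ≤62%. Grid cell → 6.625%.

6.625%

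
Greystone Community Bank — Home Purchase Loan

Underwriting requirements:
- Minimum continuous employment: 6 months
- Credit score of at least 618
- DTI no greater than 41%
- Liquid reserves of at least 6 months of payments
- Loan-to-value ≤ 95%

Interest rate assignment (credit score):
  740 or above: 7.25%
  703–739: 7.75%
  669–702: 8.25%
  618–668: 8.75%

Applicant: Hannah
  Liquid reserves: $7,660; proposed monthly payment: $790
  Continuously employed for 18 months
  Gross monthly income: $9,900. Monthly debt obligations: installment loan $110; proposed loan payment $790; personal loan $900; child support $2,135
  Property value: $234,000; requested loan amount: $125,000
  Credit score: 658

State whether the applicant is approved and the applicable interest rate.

Credit score 658 ≥ 618 (meets minimum)
Employment 18 ≥ 6 months
Total monthly debts = (110 + 790 + 900 + 2,135) = 3,935. DTI = 3,935/9,900 = 39.7% ≤ 41%
Liquid reserves cover 7,660/790 = 9.7 months — ≥ 6 required
LTV = 125,000/234,000 = 53.4% ≤ 95%
All requirements met. Score 658 falls in the 618–668 tier → 8.75%.

Approved at 8.75%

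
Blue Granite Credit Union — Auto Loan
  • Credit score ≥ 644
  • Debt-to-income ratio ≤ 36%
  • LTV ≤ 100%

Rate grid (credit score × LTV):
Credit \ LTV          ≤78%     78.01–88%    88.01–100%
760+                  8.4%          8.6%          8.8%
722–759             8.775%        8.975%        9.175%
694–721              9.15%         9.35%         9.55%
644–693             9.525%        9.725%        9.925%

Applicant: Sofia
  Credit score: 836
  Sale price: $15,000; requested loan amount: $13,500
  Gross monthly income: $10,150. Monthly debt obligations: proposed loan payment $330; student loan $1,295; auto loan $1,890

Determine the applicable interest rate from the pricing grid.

Credit score 836 ≥ 644; Total monthly debts = (330 + 1,295 + 1,890) = 3,515. DTI: 3,515 ÷ 10,150 = 34.6%, within the 36% cap
LTV = 13,500/15,000 = 90% ≤ 100%
Credit 836 → row 760+; LTV 90% → column 88.01–100%. Grid cell → 8.8%.

8.8%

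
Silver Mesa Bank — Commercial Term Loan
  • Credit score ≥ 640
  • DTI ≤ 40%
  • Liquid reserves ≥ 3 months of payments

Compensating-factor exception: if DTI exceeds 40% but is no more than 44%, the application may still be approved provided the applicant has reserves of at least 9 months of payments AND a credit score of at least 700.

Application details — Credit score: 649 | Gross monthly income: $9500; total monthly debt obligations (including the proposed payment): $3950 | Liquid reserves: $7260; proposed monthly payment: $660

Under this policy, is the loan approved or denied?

Credit score 649 ≥ 640 (meets base)
DTI = 3,950/9,500 = 41.6% > 40% — standard DTI limit exceeded.
Reserves = 7,260/660 = 11.0 months ≥ 3
41.6% falls in the override range (40%–44%), so the compensating-factor test applies.
Reserves 11.0 ≥ 9 months; credit score 649 < 700.
Override conditions not both satisfied; exception does not apply.

Denied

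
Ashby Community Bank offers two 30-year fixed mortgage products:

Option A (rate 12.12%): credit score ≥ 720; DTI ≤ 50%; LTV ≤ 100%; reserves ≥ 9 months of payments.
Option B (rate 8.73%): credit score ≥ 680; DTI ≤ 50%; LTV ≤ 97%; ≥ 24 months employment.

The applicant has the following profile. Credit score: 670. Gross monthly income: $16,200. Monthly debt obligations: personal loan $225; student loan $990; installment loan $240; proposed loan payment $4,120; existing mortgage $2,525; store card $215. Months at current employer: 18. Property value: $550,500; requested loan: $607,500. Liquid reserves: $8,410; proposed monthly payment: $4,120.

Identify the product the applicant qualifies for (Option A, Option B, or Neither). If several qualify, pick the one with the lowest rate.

Total debts = (225 + 990 + 240 + 4,120 + 2,525 + 215) = 8,315; DTI = 8,315/16,200 = 51.3%.
LTV = 607,500/550,500 = 110.4%.
Reserves = 8,410/4,120 = 2.0 months.
Option A: score 670 < 720; DTI 51.3% > 50%; LTV 110.4% > 100%; reserves 2.0 < 9 mo → does not qualify.
Option B: score 670 < 680; DTI 51.3% > 50%; LTV 110.4% > 97%; employment 18 < 24 mo → does not qualify.

Neither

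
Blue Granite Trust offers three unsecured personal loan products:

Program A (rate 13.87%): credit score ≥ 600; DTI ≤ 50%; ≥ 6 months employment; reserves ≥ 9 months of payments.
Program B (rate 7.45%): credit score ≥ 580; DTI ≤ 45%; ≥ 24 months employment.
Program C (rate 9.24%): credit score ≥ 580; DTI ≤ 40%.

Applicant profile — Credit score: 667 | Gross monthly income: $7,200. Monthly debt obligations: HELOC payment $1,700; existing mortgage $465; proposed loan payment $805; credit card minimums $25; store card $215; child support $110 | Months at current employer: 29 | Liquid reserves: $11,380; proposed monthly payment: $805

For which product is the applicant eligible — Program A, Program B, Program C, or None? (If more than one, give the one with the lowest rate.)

Program A

Total debts = (1,700 + 465 + 805 + 25 + 215 + 110) = 3,320; DTI = 3,320/7,200 = 46.1%.
Reserves = 11,380/805 = 14.1 months.
Program A: score 667 ≥ 600; DTI 46.1% ≤ 50%; employment 29 ≥ 6 mo; reserves 14.1 ≥ 9 mo → qualifies.
Program B: score 667 ≥ 580; DTI 46.1% > 45%; employment 29 ≥ 24 mo → does not qualify.
Program C: score 667 ≥ 580; DTI 46.1% > 40% → does not qualify.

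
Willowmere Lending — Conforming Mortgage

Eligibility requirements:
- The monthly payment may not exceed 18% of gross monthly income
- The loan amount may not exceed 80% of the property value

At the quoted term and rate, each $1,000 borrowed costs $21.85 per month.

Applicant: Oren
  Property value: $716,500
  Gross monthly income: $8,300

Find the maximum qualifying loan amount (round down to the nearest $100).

$68,300

Payment cap: 18% × $8,300 = $1,494/month.
At $21.85 per $1,000, that supports 1,494/21.85 × 1,000 ≈ $68,375 → $68,300.
LTV cap: 80% × $716,500 = $573,200 → $573,200.
Binding constraint: payment-to-income.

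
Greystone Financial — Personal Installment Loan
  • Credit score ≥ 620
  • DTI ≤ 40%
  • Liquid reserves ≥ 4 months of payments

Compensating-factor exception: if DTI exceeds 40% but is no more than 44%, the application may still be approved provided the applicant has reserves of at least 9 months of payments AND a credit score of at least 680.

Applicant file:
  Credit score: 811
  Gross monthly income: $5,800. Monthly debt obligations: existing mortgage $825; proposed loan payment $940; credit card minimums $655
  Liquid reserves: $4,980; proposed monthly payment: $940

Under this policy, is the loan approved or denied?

Credit score 811 ≥ 620 (meets base)
Total debts = (825 + 940 + 655) = 2,420. DTI: 2,420 ÷ 5,800 = 41.7%, over the 40% base limit.
Reserves = 4,980/940 = 5.3 months ≥ 4
DTI 41.7% is within the 40%–44% exception band; checking compensating factors.
Override check — reserves: 5.3 mo (short of 9); score: 811 (ok).
Compensating-factor requirement not fully met.

Denied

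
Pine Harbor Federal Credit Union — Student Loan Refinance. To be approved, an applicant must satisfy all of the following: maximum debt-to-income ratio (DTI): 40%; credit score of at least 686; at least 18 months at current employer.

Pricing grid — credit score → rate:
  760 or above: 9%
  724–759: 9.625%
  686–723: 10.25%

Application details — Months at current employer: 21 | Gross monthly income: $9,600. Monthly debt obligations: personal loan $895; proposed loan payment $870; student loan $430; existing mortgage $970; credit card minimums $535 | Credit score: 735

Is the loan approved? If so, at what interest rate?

Credit score 735 ≥ 686 (meets minimum)
Employment 21 ≥ 18 months
Total monthly debts = (895 + 870 + 430 + 970 + 535) = 3,700. DTI = 3,700/9,600 = 38.5% ≤ 40%
All requirements met. Score 735 falls in the 724–759 tier → 9.625%.

Approved at 9.625%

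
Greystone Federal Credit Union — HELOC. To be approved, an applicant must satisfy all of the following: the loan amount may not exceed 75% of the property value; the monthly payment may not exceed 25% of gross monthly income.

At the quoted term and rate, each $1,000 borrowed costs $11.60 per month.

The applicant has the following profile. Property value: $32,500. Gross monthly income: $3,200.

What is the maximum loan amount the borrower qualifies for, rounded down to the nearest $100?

$24,300

Payment cap: 25% × $3,200 = $800/month.
At $11.60 per $1,000, that supports 800/11.60 × 1,000 ≈ $68,965 → $68,900.
LTV cap: 75% × $32,500 = $24,375 → $24,300.
Binding constraint: loan-to-value.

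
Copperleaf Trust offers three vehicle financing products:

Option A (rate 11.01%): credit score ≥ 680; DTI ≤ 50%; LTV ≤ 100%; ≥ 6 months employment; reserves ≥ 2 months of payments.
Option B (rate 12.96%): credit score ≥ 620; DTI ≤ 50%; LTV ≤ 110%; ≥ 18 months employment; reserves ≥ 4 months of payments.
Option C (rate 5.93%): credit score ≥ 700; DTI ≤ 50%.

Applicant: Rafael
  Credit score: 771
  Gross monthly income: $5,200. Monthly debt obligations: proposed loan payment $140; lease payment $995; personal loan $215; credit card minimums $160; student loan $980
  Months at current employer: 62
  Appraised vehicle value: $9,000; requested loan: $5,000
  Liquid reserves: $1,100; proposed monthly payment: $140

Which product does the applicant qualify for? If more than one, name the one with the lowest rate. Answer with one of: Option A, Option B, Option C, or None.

Total debts = (140 + 995 + 215 + 160 + 980) = 2,490; DTI = 2,490/5,200 = 47.9%.
LTV = 5,000/9,000 = 55.6%.
Reserves = 1,100/140 = 7.9 months.
Option A: score 771 ≥ 680; DTI 47.9% ≤ 50%; LTV 55.6% ≤ 100%; employment 62 ≥ 6 mo; reserves 7.9 ≥ 2 mo → qualifies.
Option B: score 771 ≥ 620; DTI 47.9% ≤ 50%; LTV 55.6% ≤ 110%; employment 62 ≥ 18 mo; reserves 7.9 ≥ 4 mo → qualifies.
Option C: score 771 ≥ 700; DTI 47.9% ≤ 50% → qualifies.
Qualifying: Option A, Option B, Option C. Lowest rate is 5.93% → Option C.

Option C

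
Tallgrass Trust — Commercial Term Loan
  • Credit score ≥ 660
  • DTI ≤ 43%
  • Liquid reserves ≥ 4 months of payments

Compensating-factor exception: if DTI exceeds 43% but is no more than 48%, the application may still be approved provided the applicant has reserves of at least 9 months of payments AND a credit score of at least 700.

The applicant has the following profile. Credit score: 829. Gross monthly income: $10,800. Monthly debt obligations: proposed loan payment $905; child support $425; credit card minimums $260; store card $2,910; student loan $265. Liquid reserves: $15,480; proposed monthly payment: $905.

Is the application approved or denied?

Approved

Credit score 829 ≥ 660 (meets base)
Total debts = (905 + 425 + 260 + 2,910 + 265) = 4,765. DTI = 4,765/10,800 = 44.1% > 43% — standard DTI limit exceeded.
Reserves = 15,480/905 = 17.1 months ≥ 4
44.1% falls in the override range (43%–48%), so the compensating-factor test applies.
Reserves 17.1 ≥ 9 months; credit score 829 ≥ 700.
Both override conditions satisfied; DTI exception granted.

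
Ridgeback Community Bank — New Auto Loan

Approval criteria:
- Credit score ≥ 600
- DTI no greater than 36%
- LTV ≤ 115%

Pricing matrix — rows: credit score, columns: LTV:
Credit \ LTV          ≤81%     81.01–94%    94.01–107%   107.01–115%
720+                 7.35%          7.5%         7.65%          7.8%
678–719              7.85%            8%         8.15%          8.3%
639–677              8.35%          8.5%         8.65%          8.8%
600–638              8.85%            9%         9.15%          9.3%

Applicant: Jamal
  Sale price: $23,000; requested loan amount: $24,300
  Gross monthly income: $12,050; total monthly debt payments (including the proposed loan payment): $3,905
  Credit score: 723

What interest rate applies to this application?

7.65%

Credit score 723 ≥ 600; DTI: 3,905 ÷ 12,050 = 32.4%, within the 36% cap
LTV = 24,300/23,000 = 105.7% ≤ 115%
Row: 723 falls in 720+. Column: 105.7% falls in 94.01–107%. Rate = 7.65%.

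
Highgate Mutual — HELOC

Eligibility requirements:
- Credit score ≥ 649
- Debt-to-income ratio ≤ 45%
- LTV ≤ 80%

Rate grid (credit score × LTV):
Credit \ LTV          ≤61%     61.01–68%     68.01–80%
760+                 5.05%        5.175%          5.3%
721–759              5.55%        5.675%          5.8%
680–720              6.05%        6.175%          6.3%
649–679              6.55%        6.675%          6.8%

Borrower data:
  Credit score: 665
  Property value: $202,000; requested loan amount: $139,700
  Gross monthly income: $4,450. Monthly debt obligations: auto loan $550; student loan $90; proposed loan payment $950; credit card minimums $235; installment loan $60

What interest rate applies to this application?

Credit score 665 ≥ 649; Total monthly debts = (550 + 90 + 950 + 235 + 60) = 1,885. Debt-to-income = 1,885/4,450 = 42.4% — meets 45% limit
LTV = 139,700/202,000 = 69.2% ≤ 80%
Credit 665 → row 649–679; LTV 69.2% → column 68.01–80%. Grid cell → 6.8%.

6.8%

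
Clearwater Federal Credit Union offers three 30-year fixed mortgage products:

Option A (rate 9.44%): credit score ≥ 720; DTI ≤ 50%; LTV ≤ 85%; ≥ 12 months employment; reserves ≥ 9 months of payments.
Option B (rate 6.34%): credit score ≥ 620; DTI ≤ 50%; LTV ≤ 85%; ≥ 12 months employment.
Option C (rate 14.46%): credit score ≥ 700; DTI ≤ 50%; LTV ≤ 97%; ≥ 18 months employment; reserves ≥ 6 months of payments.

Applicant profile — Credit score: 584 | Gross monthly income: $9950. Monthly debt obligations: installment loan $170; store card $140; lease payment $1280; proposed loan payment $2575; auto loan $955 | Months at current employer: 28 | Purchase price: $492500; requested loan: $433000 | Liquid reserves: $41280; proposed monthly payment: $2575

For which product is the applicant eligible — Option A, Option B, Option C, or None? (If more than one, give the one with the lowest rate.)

None

Total debts = (170 + 140 + 1,280 + 2,575 + 955) = 5,120; DTI = 5,120/9,950 = 51.5%.
LTV = 433,000/492,500 = 87.9%.
Reserves = 41,280/2,575 = 16.0 months.
Option A: score 584 < 720; DTI 51.5% > 50%; LTV 87.9% > 85%; employment 28 ≥ 12 mo; reserves 16.0 ≥ 9 mo → does not qualify.
Option B: score 584 < 620; DTI 51.5% > 50%; LTV 87.9% > 85%; employment 28 ≥ 12 mo → does not qualify.
Option C: score 584 < 700; DTI 51.5% > 50%; LTV 87.9% ≤ 97%; employment 28 ≥ 18 mo; reserves 16.0 ≥ 6 mo → does not qualify.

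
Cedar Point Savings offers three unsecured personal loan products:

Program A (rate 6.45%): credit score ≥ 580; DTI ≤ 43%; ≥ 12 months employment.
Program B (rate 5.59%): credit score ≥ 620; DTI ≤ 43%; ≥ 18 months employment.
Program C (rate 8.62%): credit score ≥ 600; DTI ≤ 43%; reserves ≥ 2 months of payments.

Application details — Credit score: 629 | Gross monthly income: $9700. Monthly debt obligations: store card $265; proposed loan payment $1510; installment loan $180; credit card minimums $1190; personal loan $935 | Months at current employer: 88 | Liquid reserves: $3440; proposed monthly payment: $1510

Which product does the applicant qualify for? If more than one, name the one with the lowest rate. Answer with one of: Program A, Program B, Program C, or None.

Total debts = (265 + 1,510 + 180 + 1,190 + 935) = 4,080; DTI = 4,080/9,700 = 42.1%.
Reserves = 3,440/1,510 = 2.3 months.
Program A: score 629 ≥ 580; DTI 42.1% ≤ 43%; employment 88 ≥ 12 mo → qualifies.
Program B: score 629 ≥ 620; DTI 42.1% ≤ 43%; employment 88 ≥ 18 mo → qualifies.
Program C: score 629 ≥ 600; DTI 42.1% ≤ 43%; reserves 2.3 ≥ 2 mo → qualifies.
Qualifying: Program A, Program B, Program C. Lowest rate is 5.59% → Program B.

Program B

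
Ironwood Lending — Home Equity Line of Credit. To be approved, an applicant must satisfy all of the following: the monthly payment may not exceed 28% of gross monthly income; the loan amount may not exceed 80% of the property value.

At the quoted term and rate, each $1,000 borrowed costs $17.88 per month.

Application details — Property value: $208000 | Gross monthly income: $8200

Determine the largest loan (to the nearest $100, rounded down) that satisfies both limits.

$128,400

Payment cap: 28% × $8,200 = $2,296/month.
At $17.88 per $1,000, that supports 2,296/17.88 × 1,000 ≈ $128,411 → $128,400.
LTV cap: 80% × $208,000 = $166,400 → $166,400.
Binding constraint: payment-to-income.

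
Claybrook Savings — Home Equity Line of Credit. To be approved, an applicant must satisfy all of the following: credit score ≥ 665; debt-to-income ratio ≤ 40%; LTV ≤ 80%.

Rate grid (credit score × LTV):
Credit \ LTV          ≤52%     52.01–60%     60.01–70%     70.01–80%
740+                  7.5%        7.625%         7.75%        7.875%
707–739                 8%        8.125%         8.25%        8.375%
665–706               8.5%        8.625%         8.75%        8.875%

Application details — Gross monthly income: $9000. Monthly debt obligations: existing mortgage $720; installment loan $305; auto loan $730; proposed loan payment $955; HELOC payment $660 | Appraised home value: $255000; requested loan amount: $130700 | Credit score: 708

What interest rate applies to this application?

8%

Credit score 708 ≥ 665; Total monthly debts = (720 + 305 + 730 + 955 + 660) = 3,370. Debt-to-income = 3,370/9,000 = 37.4% — meets 40% limit
LTV: 130,700 ÷ 255,000 = 51.3%, within 80% cap
Score 708 is in the 707–739 band; LTV 51.3% is in the ≤52% band → 8%.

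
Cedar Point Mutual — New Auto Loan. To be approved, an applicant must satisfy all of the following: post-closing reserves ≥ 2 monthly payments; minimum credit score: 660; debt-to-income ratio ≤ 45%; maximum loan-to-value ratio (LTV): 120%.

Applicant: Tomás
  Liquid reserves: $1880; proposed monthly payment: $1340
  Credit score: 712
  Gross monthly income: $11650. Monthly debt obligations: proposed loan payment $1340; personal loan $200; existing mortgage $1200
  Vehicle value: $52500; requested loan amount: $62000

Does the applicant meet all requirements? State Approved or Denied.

Reserves = 1,880/1,340 = 1.4 months < 2
Credit score 712 ≥ 660 (meets)
Total monthly debts = (1,340 + 200 + 1,200) = 2,740. DTI = 2,740/11,650 = 23.5% ≤ 45%
LTV = 62,000/52,500 = 118.1% ≤ 120%
Fails on reserves.

Denied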